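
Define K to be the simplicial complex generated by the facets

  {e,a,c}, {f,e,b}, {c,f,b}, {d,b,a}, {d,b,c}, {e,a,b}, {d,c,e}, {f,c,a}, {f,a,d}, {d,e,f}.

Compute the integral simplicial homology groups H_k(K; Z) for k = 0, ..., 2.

We work with the vertex ordering a < b < c < d < e < f. The simplices of K, each written with vertices in increasing order, are:

  0-simplices (6): a, b, c, d, e, f
  1-simplices (15): ab, ac, ad, ae, af, bc, bd, be, bf, cd, ce, cf, de, df, ef
  2-simplices (10): abd, abe, ace, acf, adf, bcd, bcf, bef, cde, def

Hence C_0 ≅ Z^6, C_1 ≅ Z^15, C_2 ≅ Z^10.

Boundary ∂_1: C_1 → C_0 sends each edge [p,q] (with p < q) to q − p. For instance
  ∂ef = f − e.
As a 6×15 matrix over Z this has rank 5, with invariant factors (1,1,1,1,1).

The boundary map ∂_2: C_2 → C_1 acts by ∂[p,q,r] = [q,r] − [p,r] + [p,q]. For instance
  ∂acf = cf − af + ac,
  ∂abe = be − ae + ab.
As a 15×10 matrix over Z this has rank 10, with invariant factors (1,1,1,1,1,1,1,1,1,2).

Computing H_k = (kernel of ∂_k) / (image of ∂_{k+1}):

  H_0: rank C_0 − rank ∂_1 = 6 − 5 = 1, and the invariant factors of ∂_1 are all 1, so H_0 ≅ Z.
  H_1: rank ker ∂_1 − rank ∂_2 = (15 − 5) − 10 = 0, and ∂_2 has invariant factor 2 > 1, so H_1 ≅ Z/2Z.
  H_2: rank ker ∂_2 − rank ∂_3 = (10 − 10) − 0 = 0, and there is no ∂_3, so H_2 ≅ 0.

As a check, the Euler characteristic is 6 − 15 + 10 = 1, which agrees with 1 − 0 + 0 = 1.
(K is a triangulation of the real projective plane RP^2.)

H_0 = Z,  H_1 = Z/2Z,  H_2 = 0.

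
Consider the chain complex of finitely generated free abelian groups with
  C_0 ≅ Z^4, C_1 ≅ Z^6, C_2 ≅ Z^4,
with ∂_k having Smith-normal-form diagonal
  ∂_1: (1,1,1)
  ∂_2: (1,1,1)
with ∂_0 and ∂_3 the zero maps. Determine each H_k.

H_0: b_0 = 4 − 0 − 3 = 1; torsion from ∂_1 factors > 1: none. So H_0 = Z.
H_1: b_1 = 6 − 3 − 3 = 0; torsion from ∂_2 factors > 1: none. So H_1 = 0.
H_2: b_2 = 4 − 3 − 0 = 1; torsion from ∂_3 factors > 1: none. So H_2 = Z.

H_0 = Z,  H_1 = 0,  H_2 = Z.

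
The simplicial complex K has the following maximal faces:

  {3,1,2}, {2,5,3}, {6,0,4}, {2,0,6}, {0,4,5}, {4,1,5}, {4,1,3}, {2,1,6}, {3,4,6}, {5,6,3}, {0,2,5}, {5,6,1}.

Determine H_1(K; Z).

H_1 ≅ Z/2Z.

Order the vertices as 0 < 1 < 2 < 3 < 4 < 5 < 6. Listing each simplex with vertices in this order, K has dimension 2 with simplices:

  0-simplices (7): [0], [1], [2], [3], [4], [5], [6]
  1-simplices (18): [0,2], [0,4], [0,5], [0,6], [1,2], [1,3], [1,4], [1,5], [1,6], [2,3], [2,5], [2,6], [3,4], [3,5], [3,6], [4,5], [4,6], [5,6]
  2-simplices (12): [0,2,5], [0,2,6], [0,4,5], [0,4,6], [1,2,3], [1,2,6], [1,3,4], [1,4,5], [1,5,6], [2,3,5], [3,4,6], [3,5,6]

so the chain groups are C_0 ≅ Z^7, C_1 ≅ Z^18, C_2 ≅ Z^12.

The boundary map ∂_1: C_1 → C_0 is given by ∂[p,q] = [q] − [p].
The resulting 7×18 matrix has rank 6, and its Smith normal form has invariant factors (1,1,1,1,1,1).

Boundary ∂_2: C_2 → C_1 acts by ∂[p,q,r] = [q,r] − [p,r] + [p,q]. For instance
  ∂[0,4,6] = [4,6] − [0,6] + [0,4],
  ∂[1,4,5] = [4,5] − [1,5] + [1,4].
The 18×12 boundary matrix has rank 12 and Smith normal form diag(1,1,1,1,1,1,1,1,1,1,1,2).

Computing H_k = (kernel of ∂_k) / (image of ∂_{k+1}):

  H_1: rank ker ∂_1 − rank ∂_2 = (18 − 6) − 12 = 0, and ∂_2 has invariant factor 2 > 1, so H_1 ≅ Z/2Z.

(K is a triangulation of the real projective plane RP^2.)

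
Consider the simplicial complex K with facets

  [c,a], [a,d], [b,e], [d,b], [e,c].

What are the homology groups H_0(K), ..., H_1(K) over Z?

Take the total order a < b < c < d < e on the vertex set. Then K (dimension 1) consists of the simplices:

  0-simplices (5): a, b, c, d, e
  1-simplices (5): ac, ad, bd, be, ce

Hence C_0 ≅ Z^5, C_1 ≅ Z^5.

The boundary map ∂_1: C_1 → C_0 is given by ∂[p,q] = [q] − [p]. For instance
  ∂ac = c − a.
The 5×5 boundary matrix has rank 4 and Smith normal form diag(1,1,1,1).

From H_k ≅ ker(∂_k) / im(∂_{k+1}) we obtain:

  H_0: rank C_0 − rank ∂_1 = 5 − 4 = 1, and the invariant factors of ∂_1 are all 1, so H_0 = Z.
  H_1: rank ker ∂_1 − rank ∂_2 = (5 − 4) − 0 = 1, and there is no ∂_2, so H_1 = Z.

As a check, the Euler characteristic is 5 − 5 = 0, which agrees with 1 − 1 = 0.

H_0 = Z,  H_1 = Z.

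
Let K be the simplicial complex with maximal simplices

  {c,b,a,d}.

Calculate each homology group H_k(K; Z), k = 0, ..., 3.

Order the vertices as a < b < c < d. Listing each simplex with vertices in this order, K has dimension 3 with simplices:

  0-simplices (4): a, b, c, d
  1-simplices (6): ab, ac, ad, bc, bd, cd
  2-simplices (4): abc, abd, acd, bcd
  3-simplices (1): abcd

giving chain groups C_0 ≅ Z^4, C_1 ≅ Z^6, C_2 ≅ Z^4, C_3 ≅ Z^1.

∂_1: C_1 → C_0 sends each edge [p,q] (with p < q) to q − p. For instance
  ∂cd = d − c.
The resulting 4×6 matrix has rank 3, and its Smith normal form has invariant factors (1,1,1).

The boundary map ∂_2: C_2 → C_1 acts by ∂[p,q,r] = [q,r] − [p,r] + [p,q]. For instance
  ∂acd = cd − ad + ac,
  ∂abc = bc − ac + ab.
This gives a 6×4 integer matrix of rank 3; reducing to Smith normal form yields diagonal entries (1,1,1).

∂_3: C_3 → C_2 sends each 3-simplex σ to the alternating sum Σ_i (−1)^i (σ with its i-th vertex removed). For instance
  ∂abcd = bcd − acd + abd − abc.
The resulting 4×1 matrix has rank 1, and its Smith normal form has invariant factors (1).

From H_k ≅ ker(∂_k) / im(∂_{k+1}) we obtain:

  H_0: rank C_0 − rank ∂_1 = 4 − 3 = 1, and the invariant factors of ∂_1 are all 1, so H_0 = Z.
  H_1: rank ker ∂_1 − rank ∂_2 = (6 − 3) − 3 = 0, and the invariant factors of ∂_2 are all 1, so H_1 = 0.
  H_2: rank ker ∂_2 − rank ∂_3 = (4 − 3) − 1 = 0, and the invariant factors of ∂_3 are all 1, so H_2 = 0.
  H_3: rank ker ∂_3 − rank ∂_4 = (1 − 1) − 0 = 0, and there is no ∂_4, so H_3 = 0.

As a check, the Euler characteristic is 4 − 6 + 4 − 1 = 1, which agrees with 1 − 0 + 0 − 0 = 1.
(K is a triangulation of the 3-simplex.)

H_0 = Z,  H_1 = 0,  H_2 = 0,  H_3 = 0.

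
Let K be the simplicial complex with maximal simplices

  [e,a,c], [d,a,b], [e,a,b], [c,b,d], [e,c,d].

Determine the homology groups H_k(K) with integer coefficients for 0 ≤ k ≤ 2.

H_0 ≅ Z,  H_1 ≅ Z,  H_2 = 0.

Take the total order a < b < c < d < e on the vertex set. Then K (dimension 2) consists of the simplices:

  0-simplices (5): a, b, c, d, e
  1-simplices (10): ab, ac, ad, ae, bc, bd, be, cd, ce, de
  2-simplices (5): abd, abe, ace, bcd, cde

so the chain groups are C_0 ≅ Z^5, C_1 ≅ Z^10, C_2 ≅ Z^5.

∂_1: C_1 → C_0 is given by ∂[p,q] = [q] − [p].
The 5×10 boundary matrix has rank 4 and Smith normal form diag(1,1,1,1).

Boundary ∂_2: C_2 → C_1 maps a triangle to the signed sum of its edges. For instance
  ∂abd = bd − ad + ab,
  ∂ace = ce − ae + ac.
This gives a 10×5 integer matrix of rank 5; reducing to Smith normal form yields diagonal entries (1,1,1,1,1).

Now H_k = ker ∂_k / im ∂_{k+1}, so:

  H_0: rank C_0 − rank ∂_1 = 5 − 4 = 1, and the invariant factors of ∂_1 are all 1, so H_0 ≅ Z.
  H_1: rank ker ∂_1 − rank ∂_2 = (10 − 4) − 5 = 1, and the invariant factors of ∂_2 are all 1, so H_1 ≅ Z.
  H_2: rank ker ∂_2 − rank ∂_3 = (5 − 5) − 0 = 0, and there is no ∂_3, so H_2 ≅ 0.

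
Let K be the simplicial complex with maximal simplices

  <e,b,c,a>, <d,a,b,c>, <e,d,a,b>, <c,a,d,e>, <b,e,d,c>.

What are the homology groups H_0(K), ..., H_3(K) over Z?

Order the vertices as a < b < c < d < e. Listing each simplex with vertices in this order, K has dimension 3 with simplices:

  0-simplices (5): a, b, c, d, e
  1-simplices (10): ab, ac, ad, ae, bc, bd, be, cd, ce, de
  2-simplices (10): abc, abd, abe, acd, ace, ade, bcd, bce, bde, cde
  3-simplices (5): abcd, abce, abde, acde, bcde

giving chain groups C_0 ≅ Z^5, C_1 ≅ Z^10, C_2 ≅ Z^10, C_3 ≅ Z^5.

Boundary ∂_1: C_1 → C_0 is given by ∂[p,q] = [q] − [p]. For instance
  ∂ae = e − a.
As a 5×10 matrix over Z this has rank 4, with invariant factors (1,1,1,1).

∂_2: C_2 → C_1 sends each 2-simplex [p,q,r] to [q,r] − [p,r] + [p,q]. For instance
  ∂bce = ce − be + bc,
  ∂ade = de − ae + ad.
The resulting 10×10 matrix has rank 6, and its Smith normal form has invariant factors (1,1,1,1,1,1).

The boundary map ∂_3: C_3 → C_2 sends each 3-simplex σ to the alternating sum Σ_i (−1)^i (σ with its i-th vertex removed). For instance
  ∂abce = bce − ace + abe − abc,
  ∂abde = bde − ade + abe − abd.
The resulting 10×5 matrix has rank 4, and its Smith normal form has invariant factors (1,1,1,1).

Now H_k = ker ∂_k / im ∂_{k+1}, so:

  H_0: rank C_0 − rank ∂_1 = 5 − 4 = 1, and the invariant factors of ∂_1 are all 1, so H_0 ≅ Z.
  H_1: rank ker ∂_1 − rank ∂_2 = (10 − 4) − 6 = 0, and the invariant factors of ∂_2 are all 1, so H_1 ≅ 0.
  H_2: rank ker ∂_2 − rank ∂_3 = (10 − 6) − 4 = 0, and the invariant factors of ∂_3 are all 1, so H_2 ≅ 0.
  H_3: rank ker ∂_3 − rank ∂_4 = (5 − 4) − 0 = 1, and there is no ∂_4, so H_3 ≅ Z.

As a check, the Euler characteristic is 5 − 10 + 10 − 5 = 0, which agrees with 1 − 0 + 0 − 1 = 0.
(K is a triangulation of the 3-sphere S^3.)

H_0 ≅ Z,  H_1 = 0,  H_2 = 0,  H_3 ≅ Z.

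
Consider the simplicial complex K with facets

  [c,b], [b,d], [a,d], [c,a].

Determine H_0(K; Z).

H_0 ≅ Z.

Take the total order a < b < c < d on the vertex set. Then K (dimension 1) consists of the simplices:

  0-simplices (4): a, b, c, d
  1-simplices (4): ac, ad, bc, bd

Hence C_0 ≅ Z^4, C_1 ≅ Z^4.

Boundary ∂_1: C_1 → C_0 sends each edge [p,q] (with p < q) to q − p. For instance
  ∂bc = c − b.
The 4×4 boundary matrix has rank 3 and Smith normal form diag(1,1,1).

Computing H_k = (kernel of ∂_k) / (image of ∂_{k+1}):

  H_0: rank C_0 − rank ∂_1 = 4 − 3 = 1, and the invariant factors of ∂_1 are all 1, so H_0 ≅ Z.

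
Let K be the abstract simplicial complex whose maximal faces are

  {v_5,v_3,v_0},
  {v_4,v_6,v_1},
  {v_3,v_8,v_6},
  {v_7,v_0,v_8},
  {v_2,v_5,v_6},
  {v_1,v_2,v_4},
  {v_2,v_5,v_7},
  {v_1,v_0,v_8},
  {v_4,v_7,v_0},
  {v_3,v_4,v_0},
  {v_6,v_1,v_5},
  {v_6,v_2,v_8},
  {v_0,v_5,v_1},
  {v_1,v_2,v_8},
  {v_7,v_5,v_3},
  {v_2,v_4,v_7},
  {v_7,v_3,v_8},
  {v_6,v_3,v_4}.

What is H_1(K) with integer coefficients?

H_1 = Z ⊕ Z/2.

Order the vertices as v_0 < v_1 < v_2 < v_3 < v_4 < v_5 < v_6 < v_7 < v_8. Listing each simplex with vertices in this order, K has dimension 2 with simplices:

  0-simplices (9): [v_0], [v_1], [v_2], [v_3], [v_4], [v_5], [v_6], [v_7], [v_8]
  1-simplices (27): (27 of them)
  2-simplices (18): (18 of them)

giving chain groups C_0 ≅ Z^9, C_1 ≅ Z^27, C_2 ≅ Z^18.

The boundary map ∂_1: C_1 → C_0 maps an edge to its endpoints' difference, ∂[p,q] = q − p. For instance
  ∂[v_5,v_6] = [v_6] − [v_5].
The resulting 9×27 matrix has rank 8, and its Smith normal form has invariant factors (1,1,1,1,1,1,1,1).

The boundary map ∂_2: C_2 → C_1 sends each 2-simplex [p,q,r] to [q,r] − [p,r] + [p,q]. For instance
  ∂[v_3,v_7,v_8] = [v_7,v_8] − [v_3,v_8] + [v_3,v_7],
  ∂[v_3,v_4,v_6] = [v_4,v_6] − [v_3,v_6] + [v_3,v_4].
As a 27×18 matrix over Z this has rank 18, with invariant factors (1,1,1,1,1,1,1,1,1,1,1,1,1,1,1,1,1,2).

Now H_k = ker ∂_k / im ∂_{k+1}, so:

  H_1: rank ker ∂_1 − rank ∂_2 = (27 − 8) − 18 = 1, and ∂_2 has invariant factor 2 > 1, so H_1 ≅ Z ⊕ Z/2.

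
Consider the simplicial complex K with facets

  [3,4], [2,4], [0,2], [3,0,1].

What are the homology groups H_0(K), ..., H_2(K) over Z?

Take the total order 0 < 1 < 2 < 3 < 4 on the vertex set. Then K (dimension 2) consists of the simplices:

  0-simplices (5): [0], [1], [2], [3], [4]
  1-simplices (6): [0,1], [0,2], [0,3], [1,3], [2,4], [3,4]
  2-simplices (1): [0,1,3]

giving chain groups C_0 ≅ Z^5, C_1 ≅ Z^6, C_2 ≅ Z^1.

Boundary ∂_1: C_1 → C_0 maps an edge to its endpoints' difference, ∂[p,q] = q − p.
As a 5×6 matrix over Z this has rank 4, with invariant factors (1,1,1,1).

The boundary map ∂_2: C_2 → C_1 maps a triangle to the signed sum of its edges. For instance
  ∂[0,1,3] = [1,3] − [0,3] + [0,1].
As a 6×1 matrix over Z this has rank 1, with invariant factors (1).

Reading off H_k = ker ∂_k / im ∂_{k+1}:

  H_0: rank C_0 − rank ∂_1 = 5 − 4 = 1, and the invariant factors of ∂_1 are all 1, so H_0 = Z.
  H_1: rank ker ∂_1 − rank ∂_2 = (6 − 4) − 1 = 1, and the invariant factors of ∂_2 are all 1, so H_1 = Z.
  H_2: rank ker ∂_2 − rank ∂_3 = (1 − 1) − 0 = 0, and there is no ∂_3, so H_2 = 0.

As a check, the Euler characteristic is 5 − 6 + 1 = 0, which agrees with 1 − 1 + 0 = 0.

H_0 = Z,  H_1 = Z,  H_2 = 0.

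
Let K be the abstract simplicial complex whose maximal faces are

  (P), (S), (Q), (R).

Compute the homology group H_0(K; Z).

Fix the vertex order P < Q < R < S and write every simplex with vertices in increasing order. Then dim K = 0 and the simplices of K are:

  0-simplices (4): P, Q, R, S

Hence C_0 ≅ Z^4.

Computing H_k = (kernel of ∂_k) / (image of ∂_{k+1}):

  H_0: rank C_0 − rank ∂_1 = 4 − 0 = 4, and there is no ∂_1, so H_0 ≅ Z^4.

H_0 = Z^4.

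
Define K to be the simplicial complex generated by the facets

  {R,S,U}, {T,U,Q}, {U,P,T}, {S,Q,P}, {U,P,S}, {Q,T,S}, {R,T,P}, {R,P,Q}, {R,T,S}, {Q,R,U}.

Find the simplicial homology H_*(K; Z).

Take the total order P < Q < R < S < T < U on the vertex set. Then K (dimension 2) consists of the simplices:

  0-simplices (6): P, Q, R, S, T, U
  1-simplices (15): PQ, PR, PS, PT, PU, QR, QS, QT, QU, RS, RT, RU, ST, SU, TU
  2-simplices (10): PQR, PQS, PRT, PSU, PTU, QRU, QST, QTU, RST, RSU

Hence C_0 ≅ Z^6, C_1 ≅ Z^15, C_2 ≅ Z^10.

Boundary ∂_1: C_1 → C_0 is given by ∂[p,q] = [q] − [p]. For instance
  ∂RU = U − R.
As a 6×15 matrix over Z this has rank 5, with invariant factors (1,1,1,1,1).

The boundary map ∂_2: C_2 → C_1 acts by ∂[p,q,r] = [q,r] − [p,r] + [p,q]. For instance
  ∂RST = ST − RT + RS,
  ∂QRU = RU − QU + QR.
The 15×10 boundary matrix has rank 10 and Smith normal form diag(1,1,1,1,1,1,1,1,1,2).

Reading off H_k = ker ∂_k / im ∂_{k+1}:

  H_0: rank C_0 − rank ∂_1 = 6 − 5 = 1, and the invariant factors of ∂_1 are all 1, so H_0 ≅ Z.
  H_1: rank ker ∂_1 − rank ∂_2 = (15 − 5) − 10 = 0, and ∂_2 has invariant factor 2 > 1, so H_1 ≅ Z/2.
  H_2: rank ker ∂_2 − rank ∂_3 = (10 − 10) − 0 = 0, and there is no ∂_3, so H_2 ≅ 0.

H_0 = Z,  H_1 = Z/2,  H_2 = 0.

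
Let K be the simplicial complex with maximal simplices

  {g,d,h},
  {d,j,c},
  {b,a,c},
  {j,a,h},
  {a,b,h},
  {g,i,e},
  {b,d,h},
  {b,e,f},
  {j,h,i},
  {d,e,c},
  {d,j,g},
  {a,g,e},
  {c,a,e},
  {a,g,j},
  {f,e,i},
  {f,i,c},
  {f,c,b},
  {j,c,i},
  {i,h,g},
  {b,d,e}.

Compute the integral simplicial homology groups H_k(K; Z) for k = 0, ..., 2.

H_0 = Z,  H_1 = Z ⊕ Z/2,  H_2 = 0.

Fix the vertex order a < b < c < d < e < f < g < h < i < j and write every simplex with vertices in increasing order. Then dim K = 2 and the simplices of K are:

  0-simplices (10): a, b, c, d, e, f, g, h, i, j
  1-simplices (30): ab, ac, ae, ag, ah, aj, bc, bd, be, bf, bh, cd, ce, cf, ci, cj, de, dg, dh, dj, ef, eg, ei, fi, gh, gi, gj, hi, hj, ij
  2-simplices (20): abc, abh, ace, aeg, agj, ahj, bcf, bde, bdh, bef, cde, cdj, cfi, cij, dgh, dgj, efi, egi, ghi, hij

so the chain groups are C_0 ≅ Z^10, C_1 ≅ Z^30, C_2 ≅ Z^20.

The boundary map ∂_1: C_1 → C_0 sends each edge [p,q] (with p < q) to q − p. For instance
  ∂bc = c − b.
This gives a 10×30 integer matrix of rank 9; reducing to Smith normal form yields diagonal entries (1,1,1,1,1,1,1,1,1).

∂_2: C_2 → C_1 maps a triangle to the signed sum of its edges. For instance
  ∂ghi = hi − gi + gh,
  ∂dgh = gh − dh + dg.
As a 30×20 matrix over Z this has rank 20, with invariant factors (1,1,1,1,1,1,1,1,1,1,1,1,1,1,1,1,1,1,1,2).

From H_k ≅ ker(∂_k) / im(∂_{k+1}) we obtain:

  H_0: rank C_0 − rank ∂_1 = 10 − 9 = 1, and the invariant factors of ∂_1 are all 1, so H_0 = Z.
  H_1: rank ker ∂_1 − rank ∂_2 = (30 − 9) − 20 = 1, and ∂_2 has invariant factor 2 > 1, so H_1 = Z ⊕ Z/2.
  H_2: rank ker ∂_2 − rank ∂_3 = (20 − 20) − 0 = 0, and there is no ∂_3, so H_2 = 0.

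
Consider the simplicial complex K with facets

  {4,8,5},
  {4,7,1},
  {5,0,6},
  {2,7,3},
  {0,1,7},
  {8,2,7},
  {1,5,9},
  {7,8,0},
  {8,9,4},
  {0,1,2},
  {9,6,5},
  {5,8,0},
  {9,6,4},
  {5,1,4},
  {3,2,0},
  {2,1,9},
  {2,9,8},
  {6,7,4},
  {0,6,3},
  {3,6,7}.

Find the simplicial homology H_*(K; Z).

H_0 = Z,  H_1 = Z ⊕ Z/2,  H_2 = 0.

Take the total order 0 < 1 < 2 < 3 < 4 < 5 < 6 < 7 < 8 < 9 on the vertex set. Then K (dimension 2) consists of the simplices:

  0-simplices (10): [0], [1], [2], [3], [4], [5], [6], [7], [8], [9]
  1-simplices (30): (30 of them)
  2-simplices (20): (20 of them)

Hence C_0 ≅ Z^10, C_1 ≅ Z^30, C_2 ≅ Z^20.

Boundary ∂_1: C_1 → C_0 maps an edge to its endpoints' difference, ∂[p,q] = q − p. For instance
  ∂[1,9] = [9] − [1].
The 10×30 boundary matrix has rank 9 and Smith normal form diag(1,1,1,1,1,1,1,1,1).

The boundary map ∂_2: C_2 → C_1 sends each 2-simplex [p,q,r] to [q,r] − [p,r] + [p,q]. For instance
  ∂[1,5,9] = [5,9] − [1,9] + [1,5],
  ∂[4,6,9] = [6,9] − [4,9] + [4,6].
The 30×20 boundary matrix has rank 20 and Smith normal form diag(1,1,1,1,1,1,1,1,1,1,1,1,1,1,1,1,1,1,1,2).

Computing H_k = (kernel of ∂_k) / (image of ∂_{k+1}):

  H_0: rank C_0 − rank ∂_1 = 10 − 9 = 1, and the invariant factors of ∂_1 are all 1, so H_0 ≅ Z.
  H_1: rank ker ∂_1 − rank ∂_2 = (30 − 9) − 20 = 1, and ∂_2 has invariant factor 2 > 1, so H_1 ≅ Z ⊕ Z/2.
  H_2: rank ker ∂_2 − rank ∂_3 = (20 − 20) − 0 = 0, and there is no ∂_3, so H_2 ≅ 0.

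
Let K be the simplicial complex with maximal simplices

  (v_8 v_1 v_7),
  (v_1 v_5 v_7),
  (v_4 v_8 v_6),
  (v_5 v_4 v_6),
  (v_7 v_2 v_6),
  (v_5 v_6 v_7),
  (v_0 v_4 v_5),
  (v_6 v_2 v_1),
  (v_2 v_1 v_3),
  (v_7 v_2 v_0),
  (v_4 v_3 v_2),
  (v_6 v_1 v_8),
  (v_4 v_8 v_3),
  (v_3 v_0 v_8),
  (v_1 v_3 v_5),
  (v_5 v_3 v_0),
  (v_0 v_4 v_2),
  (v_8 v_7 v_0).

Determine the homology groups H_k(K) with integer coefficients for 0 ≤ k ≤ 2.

We work with the vertex ordering v_0 < v_1 < v_2 < v_3 < v_4 < v_5 < v_6 < v_7 < v_8. The simplices of K, each written with vertices in increasing order, are:

  0-simplices (9): [v_0], [v_1], [v_2], [v_3], [v_4], [v_5], [v_6], [v_7], [v_8]
  1-simplices (27): (27 of them)
  2-simplices (18): (18 of them)

so the chain groups are C_0 ≅ Z^9, C_1 ≅ Z^27, C_2 ≅ Z^18.

∂_1: C_1 → C_0 is given by ∂[p,q] = [q] − [p]. For instance
  ∂[v_2,v_6] = [v_6] − [v_2].
The 9×27 boundary matrix has rank 8 and Smith normal form diag(1,1,1,1,1,1,1,1).

The boundary map ∂_2: C_2 → C_1 maps a triangle to the signed sum of its edges. For instance
  ∂[v_5,v_6,v_7] = [v_6,v_7] − [v_5,v_7] + [v_5,v_6],
  ∂[v_2,v_3,v_4] = [v_3,v_4] − [v_2,v_4] + [v_2,v_3].
The resulting 27×18 matrix has rank 18, and its Smith normal form has invariant factors (1,1,1,1,1,1,1,1,1,1,1,1,1,1,1,1,1,2).

From H_k ≅ ker(∂_k) / im(∂_{k+1}) we obtain:

  H_0: rank C_0 − rank ∂_1 = 9 − 8 = 1, and the invariant factors of ∂_1 are all 1, so H_0 = Z.
  H_1: rank ker ∂_1 − rank ∂_2 = (27 − 8) − 18 = 1, and ∂_2 has invariant factor 2 > 1, so H_1 = Z ⊕ Z/2.
  H_2: rank ker ∂_2 − rank ∂_3 = (18 − 18) − 0 = 0, and there is no ∂_3, so H_2 = 0.

(K is a triangulation of the Klein bottle.)

H_0 = Z,  H_1 = Z ⊕ Z/2,  H_2 = 0.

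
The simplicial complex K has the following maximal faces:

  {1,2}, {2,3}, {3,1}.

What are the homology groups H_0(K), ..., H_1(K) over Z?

H_0 ≅ Z,  H_1 ≅ Z.

We work with the vertex ordering 1 < 2 < 3. The simplices of K, each written with vertices in increasing order, are:

  0-simplices (3): [1], [2], [3]
  1-simplices (3): [1,2], [1,3], [2,3]

giving chain groups C_0 ≅ Z^3, C_1 ≅ Z^3.

The boundary map ∂_1: C_1 → C_0 maps an edge to its endpoints' difference, ∂[p,q] = q − p. For instance
  ∂[1,2] = [2] − [1].
As a 3×3 matrix over Z this has rank 2, with invariant factors (1,1).

Computing H_k = (kernel of ∂_k) / (image of ∂_{k+1}):

  H_0: rank C_0 − rank ∂_1 = 3 − 2 = 1, and the invariant factors of ∂_1 are all 1, so H_0 = Z.
  H_1: rank ker ∂_1 − rank ∂_2 = (3 − 2) − 0 = 1, and there is no ∂_2, so H_1 = Z.

(K is a triangulation of the circle S^1.)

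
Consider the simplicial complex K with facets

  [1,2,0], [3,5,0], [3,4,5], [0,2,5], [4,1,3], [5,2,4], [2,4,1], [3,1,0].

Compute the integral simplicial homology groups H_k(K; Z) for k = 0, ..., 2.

We work with the vertex ordering 0 < 1 < 2 < 3 < 4 < 5. The simplices of K, each written with vertices in increasing order, are:

  0-simplices (6): [0], [1], [2], [3], [4], [5]
  1-simplices (12): [0,1], [0,2], [0,3], [0,5], [1,2], [1,3], [1,4], [2,4], [2,5], [3,4], [3,5], [4,5]
  2-simplices (8): [0,1,2], [0,1,3], [0,2,5], [0,3,5], [1,2,4], [1,3,4], [2,4,5], [3,4,5]

giving chain groups C_0 ≅ Z^6, C_1 ≅ Z^12, C_2 ≅ Z^8.

∂_1: C_1 → C_0 is given by ∂[p,q] = [q] − [p].
The resulting 6×12 matrix has rank 5, and its Smith normal form has invariant factors (1,1,1,1,1).

Boundary ∂_2: C_2 → C_1 sends each 2-simplex [p,q,r] to [q,r] − [p,r] + [p,q]. For instance
  ∂[3,4,5] = [4,5] − [3,5] + [3,4],
  ∂[0,1,3] = [1,3] − [0,3] + [0,1].
As a 12×8 matrix over Z this has rank 7, with invariant factors (1,1,1,1,1,1,1).

Now H_k = ker ∂_k / im ∂_{k+1}, so:

  H_0: rank C_0 − rank ∂_1 = 6 − 5 = 1, and the invariant factors of ∂_1 are all 1, so H_0 ≅ Z.
  H_1: rank ker ∂_1 − rank ∂_2 = (12 − 5) − 7 = 0, and the invariant factors of ∂_2 are all 1, so H_1 ≅ 0.
  H_2: rank ker ∂_2 − rank ∂_3 = (8 − 7) − 0 = 1, and there is no ∂_3, so H_2 ≅ Z.

H_0 = Z,  H_1 = 0,  H_2 = Z.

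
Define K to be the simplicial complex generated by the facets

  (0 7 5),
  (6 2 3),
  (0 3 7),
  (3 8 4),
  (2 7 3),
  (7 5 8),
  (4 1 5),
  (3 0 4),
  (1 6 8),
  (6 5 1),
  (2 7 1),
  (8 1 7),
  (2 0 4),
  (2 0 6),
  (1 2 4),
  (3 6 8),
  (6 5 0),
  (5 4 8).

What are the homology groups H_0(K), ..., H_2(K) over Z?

We work with the vertex ordering 0 < 1 < 2 < 3 < 4 < 5 < 6 < 7 < 8. The simplices of K, each written with vertices in increasing order, are:

  0-simplices (9): [0], [1], [2], [3], [4], [5], [6], [7], [8]
  1-simplices (27): (27 of them)
  2-simplices (18): [0,2,4], [0,2,6], [0,3,4], [0,3,7], [0,5,6], [0,5,7], [1,2,4], [1,2,7], [1,4,5], [1,5,6], [1,6,8], [1,7,8], [2,3,6], [2,3,7], [3,4,8], [3,6,8], [4,5,8], [5,7,8]

giving chain groups C_0 ≅ Z^9, C_1 ≅ Z^27, C_2 ≅ Z^18.

The boundary map ∂_1: C_1 → C_0 is given by ∂[p,q] = [q] − [p].
As a 9×27 matrix over Z this has rank 8, with invariant factors (1,1,1,1,1,1,1,1).

∂_2: C_2 → C_1 acts by ∂[p,q,r] = [q,r] − [p,r] + [p,q]. For instance
  ∂[1,4,5] = [4,5] − [1,5] + [1,4],
  ∂[2,3,7] = [3,7] − [2,7] + [2,3].
The resulting 27×18 matrix has rank 18, and its Smith normal form has invariant factors (1,1,1,1,1,1,1,1,1,1,1,1,1,1,1,1,1,2).

Now H_k = ker ∂_k / im ∂_{k+1}, so:

  H_0: rank C_0 − rank ∂_1 = 9 − 8 = 1, and the invariant factors of ∂_1 are all 1, so H_0 ≅ Z.
  H_1: rank ker ∂_1 − rank ∂_2 = (27 − 8) − 18 = 1, and ∂_2 has invariant factor 2 > 1, so H_1 ≅ Z ⊕ Z_2.
  H_2: rank ker ∂_2 − rank ∂_3 = (18 − 18) − 0 = 0, and there is no ∂_3, so H_2 ≅ 0.

H_0 = Z,  H_1 = Z ⊕ Z_2,  H_2 = 0.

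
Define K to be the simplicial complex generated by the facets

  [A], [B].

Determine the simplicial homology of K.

H_0 = Z^2.

Take the total order A < B on the vertex set. Then K (dimension 0) consists of the simplices:

  0-simplices (2): A, B

Hence C_0 ≅ Z^2.

Computing H_k = (kernel of ∂_k) / (image of ∂_{k+1}):

  H_0: rank C_0 − rank ∂_1 = 2 − 0 = 2, and there is no ∂_1, so H_0 = Z^2.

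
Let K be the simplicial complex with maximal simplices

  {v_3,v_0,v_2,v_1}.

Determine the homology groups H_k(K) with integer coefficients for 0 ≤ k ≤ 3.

H_0 = Z,  H_1 = 0,  H_2 = 0,  H_3 = 0.

K has 4 vertices, 6 edges, 4 triangles, 1 3-simplex.
rank ∂_0 = 0, rank ∂_1 = 3 ⇒ b_0 = 4 − 0 − 3 = 1; all invariant factors of ∂_1 are 1 so no torsion. So H_0 = Z.
rank ∂_1 = 3, rank ∂_2 = 3 ⇒ b_1 = 6 − 3 − 3 = 0; all invariant factors of ∂_2 are 1 so no torsion. So H_1 = 0.
rank ∂_2 = 3, rank ∂_3 = 1 ⇒ b_2 = 4 − 3 − 1 = 0; all invariant factors of ∂_3 are 1 so no torsion. So H_2 = 0.
rank ∂_3 = 1, rank ∂_4 = 0 ⇒ b_3 = 1 − 1 − 0 = 0. So H_3 = 0.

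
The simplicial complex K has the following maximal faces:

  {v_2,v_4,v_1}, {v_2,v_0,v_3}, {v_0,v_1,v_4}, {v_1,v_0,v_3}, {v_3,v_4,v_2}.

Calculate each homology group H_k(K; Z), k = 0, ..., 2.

Take the total order v_0 < v_1 < v_2 < v_3 < v_4 on the vertex set. Then K (dimension 2) consists of the simplices:

  0-simplices (5): [v_0], [v_1], [v_2], [v_3], [v_4]
  1-simplices (10): [v_0,v_1], [v_0,v_2], [v_0,v_3], [v_0,v_4], [v_1,v_2], [v_1,v_3], [v_1,v_4], [v_2,v_3], [v_2,v_4], [v_3,v_4]
  2-simplices (5): [v_0,v_1,v_3], [v_0,v_1,v_4], [v_0,v_2,v_3], [v_1,v_2,v_4], [v_2,v_3,v_4]

Hence C_0 ≅ Z^5, C_1 ≅ Z^10, C_2 ≅ Z^5.

∂_1: C_1 → C_0 maps an edge to its endpoints' difference, ∂[p,q] = q − p. For instance
  ∂[v_1,v_2] = [v_2] − [v_1].
This gives a 5×10 integer matrix of rank 4; reducing to Smith normal form yields diagonal entries (1,1,1,1).

The boundary map ∂_2: C_2 → C_1 acts by ∂[p,q,r] = [q,r] − [p,r] + [p,q]. For instance
  ∂[v_1,v_2,v_4] = [v_2,v_4] − [v_1,v_4] + [v_1,v_2],
  ∂[v_0,v_1,v_3] = [v_1,v_3] − [v_0,v_3] + [v_0,v_1].
The resulting 10×5 matrix has rank 5, and its Smith normal form has invariant factors (1,1,1,1,1).

From H_k ≅ ker(∂_k) / im(∂_{k+1}) we obtain:

  H_0: rank C_0 − rank ∂_1 = 5 − 4 = 1, and the invariant factors of ∂_1 are all 1, so H_0 = Z.
  H_1: rank ker ∂_1 − rank ∂_2 = (10 − 4) − 5 = 1, and the invariant factors of ∂_2 are all 1, so H_1 = Z.
  H_2: rank ker ∂_2 − rank ∂_3 = (5 − 5) − 0 = 0, and there is no ∂_3, so H_2 = 0.

As a check, the Euler characteristic is 5 − 10 + 5 = 0, which agrees with 1 − 1 + 0 = 0.

H_0 = Z,  H_1 = Z,  H_2 = 0.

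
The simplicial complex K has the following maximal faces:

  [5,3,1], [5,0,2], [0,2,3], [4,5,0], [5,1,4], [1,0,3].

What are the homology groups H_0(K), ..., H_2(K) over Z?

H_0 ≅ Z,  H_1 ≅ Z,  H_2 = 0.

K has 6 vertices, 12 edges, 6 triangles.
rank ∂_0 = 0, rank ∂_1 = 5 ⇒ b_0 = 6 − 0 − 5 = 1; all invariant factors of ∂_1 are 1 so no torsion. So H_0 = Z.
rank ∂_1 = 5, rank ∂_2 = 6 ⇒ b_1 = 12 − 5 − 6 = 1; all invariant factors of ∂_2 are 1 so no torsion. So H_1 = Z.
rank ∂_2 = 6, rank ∂_3 = 0 ⇒ b_2 = 6 − 6 − 0 = 0. So H_2 = 0.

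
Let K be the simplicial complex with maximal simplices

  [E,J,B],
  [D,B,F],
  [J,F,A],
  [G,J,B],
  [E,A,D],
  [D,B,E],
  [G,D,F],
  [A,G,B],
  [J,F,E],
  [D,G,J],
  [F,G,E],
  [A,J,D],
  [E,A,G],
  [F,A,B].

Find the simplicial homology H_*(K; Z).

We work with the vertex ordering A < B < D < E < F < G < J. The simplices of K, each written with vertices in increasing order, are:

  0-simplices (7): A, B, D, E, F, G, J
  1-simplices (21): AB, AD, AE, AF, AG, AJ, BD, BE, BF, BG, BJ, DE, DF, DG, DJ, EF, EG, EJ, FG, FJ, GJ
  2-simplices (14): ABF, ABG, ADE, ADJ, AEG, AFJ, BDE, BDF, BEJ, BGJ, DFG, DGJ, EFG, EFJ

so the chain groups are C_0 ≅ Z^7, C_1 ≅ Z^21, C_2 ≅ Z^14.

Boundary ∂_1: C_1 → C_0 sends each edge [p,q] (with p < q) to q − p.
The 7×21 boundary matrix has rank 6 and Smith normal form diag(1,1,1,1,1,1).

The boundary map ∂_2: C_2 → C_1 sends each 2-simplex [p,q,r] to [q,r] − [p,r] + [p,q]. For instance
  ∂EFJ = FJ − EJ + EF,
  ∂BDE = DE − BE + BD.
The 21×14 boundary matrix has rank 13 and Smith normal form diag(1,1,1,1,1,1,1,1,1,1,1,1,1).

From H_k ≅ ker(∂_k) / im(∂_{k+1}) we obtain:

  H_0: rank C_0 − rank ∂_1 = 7 − 6 = 1, and the invariant factors of ∂_1 are all 1, so H_0 = Z.
  H_1: rank ker ∂_1 − rank ∂_2 = (21 − 6) − 13 = 2, and the invariant factors of ∂_2 are all 1, so H_1 = Z^2.
  H_2: rank ker ∂_2 − rank ∂_3 = (14 − 13) − 0 = 1, and there is no ∂_3, so H_2 = Z.

H_0 = Z,  H_1 = Z^2,  H_2 = Z.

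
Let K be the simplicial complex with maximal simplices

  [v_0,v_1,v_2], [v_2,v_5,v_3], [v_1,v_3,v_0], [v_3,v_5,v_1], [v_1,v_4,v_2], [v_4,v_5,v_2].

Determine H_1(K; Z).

H_1 = Z.

Take the total order v_0 < v_1 < v_2 < v_3 < v_4 < v_5 on the vertex set. Then K (dimension 2) consists of the simplices:

  0-simplices (6): [v_0], [v_1], [v_2], [v_3], [v_4], [v_5]
  1-simplices (12): [v_0,v_1], [v_0,v_2], [v_0,v_3], [v_1,v_2], [v_1,v_3], [v_1,v_4], [v_1,v_5], [v_2,v_3], [v_2,v_4], [v_2,v_5], [v_3,v_5], [v_4,v_5]
  2-simplices (6): [v_0,v_1,v_2], [v_0,v_1,v_3], [v_1,v_2,v_4], [v_1,v_3,v_5], [v_2,v_3,v_5], [v_2,v_4,v_5]

Hence C_0 ≅ Z^6, C_1 ≅ Z^12, C_2 ≅ Z^6.

Boundary ∂_1: C_1 → C_0 sends each edge [p,q] (with p < q) to q − p. For instance
  ∂[v_2,v_5] = [v_5] − [v_2].
The resulting 6×12 matrix has rank 5, and its Smith normal form has invariant factors (1,1,1,1,1).

Boundary ∂_2: C_2 → C_1 acts by ∂[p,q,r] = [q,r] − [p,r] + [p,q]. For instance
  ∂[v_2,v_3,v_5] = [v_3,v_5] − [v_2,v_5] + [v_2,v_3],
  ∂[v_1,v_2,v_4] = [v_2,v_4] − [v_1,v_4] + [v_1,v_2].
As a 12×6 matrix over Z this has rank 6, with invariant factors (1,1,1,1,1,1).

From H_k ≅ ker(∂_k) / im(∂_{k+1}) we obtain:

  H_1: rank ker ∂_1 − rank ∂_2 = (12 − 5) − 6 = 1, and the invariant factors of ∂_2 are all 1, so H_1 ≅ Z.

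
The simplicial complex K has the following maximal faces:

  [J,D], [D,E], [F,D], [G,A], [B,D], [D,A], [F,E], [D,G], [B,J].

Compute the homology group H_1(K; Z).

We work with the vertex ordering A < B < D < E < F < G < J. The simplices of K, each written with vertices in increasing order, are:

  0-simplices (7): A, B, D, E, F, G, J
  1-simplices (9): AD, AG, BD, BJ, DE, DF, DG, DJ, EF

giving chain groups C_0 ≅ Z^7, C_1 ≅ Z^9.

∂_1: C_1 → C_0 sends each edge [p,q] (with p < q) to q − p. For instance
  ∂DF = F − D.
As a 7×9 matrix over Z this has rank 6, with invariant factors (1,1,1,1,1,1).

Reading off H_k = ker ∂_k / im ∂_{k+1}:

  H_1: rank ker ∂_1 − rank ∂_2 = (9 − 6) − 0 = 3, and there is no ∂_2, so H_1 = Z^3.

H_1 ≅ Z^3.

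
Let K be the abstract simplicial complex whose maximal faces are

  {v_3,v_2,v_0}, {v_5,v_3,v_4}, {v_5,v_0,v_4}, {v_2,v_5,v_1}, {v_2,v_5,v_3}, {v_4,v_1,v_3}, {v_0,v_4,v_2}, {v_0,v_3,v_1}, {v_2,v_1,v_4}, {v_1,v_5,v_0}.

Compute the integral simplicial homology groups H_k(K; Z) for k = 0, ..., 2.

H_0 ≅ Z,  H_1 ≅ Z/2,  H_2 = 0.

We work with the vertex ordering v_0 < v_1 < v_2 < v_3 < v_4 < v_5. The simplices of K, each written with vertices in increasing order, are:

  0-simplices (6): [v_0], [v_1], [v_2], [v_3], [v_4], [v_5]
  1-simplices (15): (15 of them)
  2-simplices (10): [v_0,v_1,v_3], [v_0,v_1,v_5], [v_0,v_2,v_3], [v_0,v_2,v_4], [v_0,v_4,v_5], [v_1,v_2,v_4], [v_1,v_2,v_5], [v_1,v_3,v_4], [v_2,v_3,v_5], [v_3,v_4,v_5]

so the chain groups are C_0 ≅ Z^6, C_1 ≅ Z^15, C_2 ≅ Z^10.

The boundary map ∂_1: C_1 → C_0 is given by ∂[p,q] = [q] − [p].
The resulting 6×15 matrix has rank 5, and its Smith normal form has invariant factors (1,1,1,1,1).

Boundary ∂_2: C_2 → C_1 acts by ∂[p,q,r] = [q,r] − [p,r] + [p,q]. For instance
  ∂[v_1,v_3,v_4] = [v_3,v_4] − [v_1,v_4] + [v_1,v_3],
  ∂[v_0,v_2,v_4] = [v_2,v_4] − [v_0,v_4] + [v_0,v_2].
As a 15×10 matrix over Z this has rank 10, with invariant factors (1,1,1,1,1,1,1,1,1,2).

Computing H_k = (kernel of ∂_k) / (image of ∂_{k+1}):

  H_0: rank C_0 − rank ∂_1 = 6 − 5 = 1, and the invariant factors of ∂_1 are all 1, so H_0 = Z.
  H_1: rank ker ∂_1 − rank ∂_2 = (15 − 5) − 10 = 0, and ∂_2 has invariant factor 2 > 1, so H_1 = Z/2.
  H_2: rank ker ∂_2 − rank ∂_3 = (10 − 10) − 0 = 0, and there is no ∂_3, so H_2 = 0.

As a check, the Euler characteristic is 6 − 15 + 10 = 1, which agrees with 1 − 0 + 0 = 1.
(K is a triangulation of the real projective plane RP^2.)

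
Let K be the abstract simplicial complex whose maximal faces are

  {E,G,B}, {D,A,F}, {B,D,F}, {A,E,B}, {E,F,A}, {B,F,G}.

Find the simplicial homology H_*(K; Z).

We work with the vertex ordering A < B < D < E < F < G. The simplices of K, each written with vertices in increasing order, are:

  0-simplices (6): A, B, D, E, F, G
  1-simplices (12): AB, AD, AE, AF, BD, BE, BF, BG, DF, EF, EG, FG
  2-simplices (6): ABE, ADF, AEF, BDF, BEG, BFG

giving chain groups C_0 ≅ Z^6, C_1 ≅ Z^12, C_2 ≅ Z^6.

∂_1: C_1 → C_0 maps an edge to its endpoints' difference, ∂[p,q] = q − p. For instance
  ∂AE = E − A.
This gives a 6×12 integer matrix of rank 5; reducing to Smith normal form yields diagonal entries (1,1,1,1,1).

∂_2: C_2 → C_1 maps a triangle to the signed sum of its edges. For instance
  ∂ADF = DF − AF + AD,
  ∂BFG = FG − BG + BF.
This gives a 12×6 integer matrix of rank 6; reducing to Smith normal form yields diagonal entries (1,1,1,1,1,1).

From H_k ≅ ker(∂_k) / im(∂_{k+1}) we obtain:

  H_0: rank C_0 − rank ∂_1 = 6 − 5 = 1, and the invariant factors of ∂_1 are all 1, so H_0 = Z.
  H_1: rank ker ∂_1 − rank ∂_2 = (12 − 5) − 6 = 1, and the invariant factors of ∂_2 are all 1, so H_1 = Z.
  H_2: rank ker ∂_2 − rank ∂_3 = (6 − 6) − 0 = 0, and there is no ∂_3, so H_2 = 0.

H_0 = Z,  H_1 = Z,  H_2 = 0.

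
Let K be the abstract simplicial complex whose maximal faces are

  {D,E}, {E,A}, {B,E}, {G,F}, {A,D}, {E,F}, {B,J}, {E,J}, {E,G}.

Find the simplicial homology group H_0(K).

H_0 ≅ Z.

We work with the vertex ordering A < B < D < E < F < G < J. The simplices of K, each written with vertices in increasing order, are:

  0-simplices (7): A, B, D, E, F, G, J
  1-simplices (9): AD, AE, BE, BJ, DE, EF, EG, EJ, FG

Hence C_0 ≅ Z^7, C_1 ≅ Z^9.

Boundary ∂_1: C_1 → C_0 sends each edge [p,q] (with p < q) to q − p. For instance
  ∂AE = E − A.
The 7×9 boundary matrix has rank 6 and Smith normal form diag(1,1,1,1,1,1).

From H_k ≅ ker(∂_k) / im(∂_{k+1}) we obtain:

  H_0: rank C_0 − rank ∂_1 = 7 − 6 = 1, and the invariant factors of ∂_1 are all 1, so H_0 ≅ Z.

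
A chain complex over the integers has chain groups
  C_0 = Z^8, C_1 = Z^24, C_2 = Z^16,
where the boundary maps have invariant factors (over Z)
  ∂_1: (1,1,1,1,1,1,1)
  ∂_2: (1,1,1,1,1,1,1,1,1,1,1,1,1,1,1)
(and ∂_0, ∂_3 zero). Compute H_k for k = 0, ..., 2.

H_0: b_0 = 8 − 0 − 7 = 1; torsion from ∂_1 factors > 1: none. So H_0 = Z.
H_1: b_1 = 24 − 7 − 15 = 2; torsion from ∂_2 factors > 1: none. So H_1 = Z^2.
H_2: b_2 = 16 − 15 − 0 = 1; torsion from ∂_3 factors > 1: none. So H_2 = Z.

H_0 = Z,  H_1 = Z^2,  H_2 = Z.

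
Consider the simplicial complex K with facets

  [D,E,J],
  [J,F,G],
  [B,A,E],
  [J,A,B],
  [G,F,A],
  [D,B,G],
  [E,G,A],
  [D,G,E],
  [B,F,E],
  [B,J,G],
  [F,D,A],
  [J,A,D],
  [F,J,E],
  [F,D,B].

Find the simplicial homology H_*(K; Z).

H_0 ≅ Z,  H_1 ≅ Z^2,  H_2 ≅ Z.

Fix the vertex order A < B < D < E < F < G < J and write every simplex with vertices in increasing order. Then dim K = 2 and the simplices of K are:

  0-simplices (7): A, B, D, E, F, G, J
  1-simplices (21): AB, AD, AE, AF, AG, AJ, BD, BE, BF, BG, BJ, DE, DF, DG, DJ, EF, EG, EJ, FG, FJ, GJ
  2-simplices (14): ABE, ABJ, ADF, ADJ, AEG, AFG, BDF, BDG, BEF, BGJ, DEG, DEJ, EFJ, FGJ

Hence C_0 ≅ Z^7, C_1 ≅ Z^21, C_2 ≅ Z^14.

Boundary ∂_1: C_1 → C_0 sends each edge [p,q] (with p < q) to q − p. For instance
  ∂AD = D − A.
This gives a 7×21 integer matrix of rank 6; reducing to Smith normal form yields diagonal entries (1,1,1,1,1,1).

∂_2: C_2 → C_1 maps a triangle to the signed sum of its edges. For instance
  ∂ADF = DF − AF + AD,
  ∂BDF = DF − BF + BD.
As a 21×14 matrix over Z this has rank 13, with invariant factors (1,1,1,1,1,1,1,1,1,1,1,1,1).

Now H_k = ker ∂_k / im ∂_{k+1}, so:

  H_0: rank C_0 − rank ∂_1 = 7 − 6 = 1, and the invariant factors of ∂_1 are all 1, so H_0 ≅ Z.
  H_1: rank ker ∂_1 − rank ∂_2 = (21 − 6) − 13 = 2, and the invariant factors of ∂_2 are all 1, so H_1 ≅ Z^2.
  H_2: rank ker ∂_2 − rank ∂_3 = (14 − 13) − 0 = 1, and there is no ∂_3, so H_2 ≅ Z.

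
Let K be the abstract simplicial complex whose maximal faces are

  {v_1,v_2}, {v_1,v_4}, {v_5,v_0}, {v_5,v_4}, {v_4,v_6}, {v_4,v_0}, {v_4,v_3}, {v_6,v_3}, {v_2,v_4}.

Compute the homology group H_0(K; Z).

We work with the vertex ordering v_0 < v_1 < v_2 < v_3 < v_4 < v_5 < v_6. The simplices of K, each written with vertices in increasing order, are:

  0-simplices (7): [v_0], [v_1], [v_2], [v_3], [v_4], [v_5], [v_6]
  1-simplices (9): [v_0,v_4], [v_0,v_5], [v_1,v_2], [v_1,v_4], [v_2,v_4], [v_3,v_4], [v_3,v_6], [v_4,v_5], [v_4,v_6]

giving chain groups C_0 ≅ Z^7, C_1 ≅ Z^9.

Boundary ∂_1: C_1 → C_0 sends each edge [p,q] (with p < q) to q − p. For instance
  ∂[v_3,v_6] = [v_6] − [v_3].
The resulting 7×9 matrix has rank 6, and its Smith normal form has invariant factors (1,1,1,1,1,1).

Computing H_k = (kernel of ∂_k) / (image of ∂_{k+1}):

  H_0: rank C_0 − rank ∂_1 = 7 − 6 = 1, and the invariant factors of ∂_1 are all 1, so H_0 = Z.

(K is a triangulation of a wedge of 3 circles.)

H_0 ≅ Z.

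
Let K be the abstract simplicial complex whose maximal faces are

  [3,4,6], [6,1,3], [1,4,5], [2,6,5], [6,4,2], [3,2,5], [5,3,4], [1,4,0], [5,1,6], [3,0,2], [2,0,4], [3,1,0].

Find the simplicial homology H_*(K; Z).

Order the vertices as 0 < 1 < 2 < 3 < 4 < 5 < 6. Listing each simplex with vertices in this order, K has dimension 2 with simplices:

  0-simplices (7): [0], [1], [2], [3], [4], [5], [6]
  1-simplices (18): [0,1], [0,2], [0,3], [0,4], [1,3], [1,4], [1,5], [1,6], [2,3], [2,4], [2,5], [2,6], [3,4], [3,5], [3,6], [4,5], [4,6], [5,6]
  2-simplices (12): [0,1,3], [0,1,4], [0,2,3], [0,2,4], [1,3,6], [1,4,5], [1,5,6], [2,3,5], [2,4,6], [2,5,6], [3,4,5], [3,4,6]

giving chain groups C_0 ≅ Z^7, C_1 ≅ Z^18, C_2 ≅ Z^12.

∂_1: C_1 → C_0 is given by ∂[p,q] = [q] − [p].
The 7×18 boundary matrix has rank 6 and Smith normal form diag(1,1,1,1,1,1).

The boundary map ∂_2: C_2 → C_1 maps a triangle to the signed sum of its edges. For instance
  ∂[2,5,6] = [5,6] − [2,6] + [2,5],
  ∂[1,4,5] = [4,5] − [1,5] + [1,4].
As a 18×12 matrix over Z this has rank 12, with invariant factors (1,1,1,1,1,1,1,1,1,1,1,2).

Now H_k = ker ∂_k / im ∂_{k+1}, so:

  H_0: rank C_0 − rank ∂_1 = 7 − 6 = 1, and the invariant factors of ∂_1 are all 1, so H_0 ≅ Z.
  H_1: rank ker ∂_1 − rank ∂_2 = (18 − 6) − 12 = 0, and ∂_2 has invariant factor 2 > 1, so H_1 ≅ Z_2.
  H_2: rank ker ∂_2 − rank ∂_3 = (12 − 12) − 0 = 0, and there is no ∂_3, so H_2 ≅ 0.

As a check, the Euler characteristic is 7 − 18 + 12 = 1, which agrees with 1 − 0 + 0 = 1.
(K is a triangulation of the real projective plane RP^2.)

H_0 = Z,  H_1 = Z_2,  H_2 = 0.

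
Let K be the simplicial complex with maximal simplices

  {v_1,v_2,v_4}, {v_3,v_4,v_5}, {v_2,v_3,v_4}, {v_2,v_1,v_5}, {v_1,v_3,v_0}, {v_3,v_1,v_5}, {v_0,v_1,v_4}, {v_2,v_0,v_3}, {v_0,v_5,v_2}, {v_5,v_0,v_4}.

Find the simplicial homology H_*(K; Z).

Take the total order v_0 < v_1 < v_2 < v_3 < v_4 < v_5 on the vertex set. Then K (dimension 2) consists of the simplices:

  0-simplices (6): [v_0], [v_1], [v_2], [v_3], [v_4], [v_5]
  1-simplices (15): (15 of them)
  2-simplices (10): [v_0,v_1,v_3], [v_0,v_1,v_4], [v_0,v_2,v_3], [v_0,v_2,v_5], [v_0,v_4,v_5], [v_1,v_2,v_4], [v_1,v_2,v_5], [v_1,v_3,v_5], [v_2,v_3,v_4], [v_3,v_4,v_5]

so the chain groups are C_0 ≅ Z^6, C_1 ≅ Z^15, C_2 ≅ Z^10.

The boundary map ∂_1: C_1 → C_0 maps an edge to its endpoints' difference, ∂[p,q] = q − p. For instance
  ∂[v_0,v_5] = [v_5] − [v_0].
The resulting 6×15 matrix has rank 5, and its Smith normal form has invariant factors (1,1,1,1,1).

Boundary ∂_2: C_2 → C_1 maps a triangle to the signed sum of its edges. For instance
  ∂[v_0,v_1,v_4] = [v_1,v_4] − [v_0,v_4] + [v_0,v_1],
  ∂[v_0,v_1,v_3] = [v_1,v_3] − [v_0,v_3] + [v_0,v_1].
The 15×10 boundary matrix has rank 10 and Smith normal form diag(1,1,1,1,1,1,1,1,1,2).

From H_k ≅ ker(∂_k) / im(∂_{k+1}) we obtain:

  H_0: rank C_0 − rank ∂_1 = 6 − 5 = 1, and the invariant factors of ∂_1 are all 1, so H_0 ≅ Z.
  H_1: rank ker ∂_1 − rank ∂_2 = (15 − 5) − 10 = 0, and ∂_2 has invariant factor 2 > 1, so H_1 ≅ Z/2.
  H_2: rank ker ∂_2 − rank ∂_3 = (10 − 10) − 0 = 0, and there is no ∂_3, so H_2 ≅ 0.

As a check, the Euler characteristic is 6 − 15 + 10 = 1, which agrees with 1 − 0 + 0 = 1.

H_0 ≅ Z,  H_1 ≅ Z/2,  H_2 = 0.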